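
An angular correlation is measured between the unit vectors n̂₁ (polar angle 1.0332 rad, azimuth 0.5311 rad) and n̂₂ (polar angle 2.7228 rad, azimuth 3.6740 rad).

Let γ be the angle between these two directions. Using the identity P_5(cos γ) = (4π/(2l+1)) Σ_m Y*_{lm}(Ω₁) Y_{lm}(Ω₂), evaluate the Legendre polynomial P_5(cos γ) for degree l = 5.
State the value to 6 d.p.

0.373060

Addition theorem: P_5(cos γ) = (4π/11) Σ_m Y*_{lm}(Ω₁) Y_{lm}(Ω₂), m = −5…5:
  m=-5: Y*=-0.191864+0.101377i  Y=+0.004579+0.002382i  product -0.001120+0.000007i
  m=-4: Y*=-0.215086+0.347994i  Y=+0.019442+0.031091i  product -0.015001+0.000078i
  m=-3: Y*=-0.006709+0.298068i  Y=+0.004003+0.151437i  product -0.045166+0.000177i
  m=-2: Y*=-0.066518-0.119311i  Y=-0.186627+0.336814i  product +0.052599-0.000138i
  m=-1: Y*=-0.291085-0.170982i  Y=-0.442577+0.260747i  product +0.173411-0.000227i
  m=+0: Y*=+0.058479-0.000000i  Y=-0.049376+0.000000i  product -0.002887+0.000000i
  m=+1: Y*=+0.291085-0.170982i  Y=+0.442577+0.260747i  product +0.173411+0.000227i
  m=+2: Y*=-0.066518+0.119311i  Y=-0.186627-0.336814i  product +0.052599+0.000138i
  m=+3: Y*=+0.006709+0.298068i  Y=-0.004003+0.151437i  product -0.045166-0.000177i
  m=+4: Y*=-0.215086-0.347994i  Y=+0.019442-0.031091i  product -0.015001-0.000078i
  m=+5: Y*=+0.191864+0.101377i  Y=-0.004579+0.002382i  product -0.001120-0.000007i
Total Σ_m = +0.326559+0.000000i. Multiply by 1.142397: +0.373060+0.000000i. P_5(cos γ) = 0.373060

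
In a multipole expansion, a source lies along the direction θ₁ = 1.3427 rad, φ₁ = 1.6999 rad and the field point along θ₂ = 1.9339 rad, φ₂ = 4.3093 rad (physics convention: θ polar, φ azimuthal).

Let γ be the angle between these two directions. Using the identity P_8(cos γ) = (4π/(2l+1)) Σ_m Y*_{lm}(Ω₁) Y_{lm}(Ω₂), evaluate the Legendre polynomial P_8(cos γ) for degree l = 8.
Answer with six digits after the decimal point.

Addition theorem: P_8(cos γ) = (4π/17) Σ_m Y*_{lm}(Ω₁) Y_{lm}(Ω₂), m = −8…8:
  m=-8: (0.214089, 0.358806) × (-0.299511, -0.024953) = (-0.055169, -0.112809)  (running Σ = (-0.055169, -0.112809))
  m=-7: (0.304802, -0.240030) × (-0.143673, -0.433591) = (-0.147867, -0.097673)  (running Σ = (-0.203035, -0.210482))
  m=-6: (0.053555, 0.052413) × (0.168038, -0.148293) = (0.016772, 0.000866)  (running Σ = (-0.186264, -0.209616))
  m=-5: (0.216642, -0.287645) × (-0.206166, -0.098232) = (-0.072920, 0.038021)  (running Σ = (-0.259184, -0.171595))
  m=-4: (-0.042242, -0.023986) × (0.013368, -0.321467) = (-0.008275, 0.013259)  (running Σ = (-0.267459, -0.158336))
  m=-3: (0.122220, -0.299621) × (-0.080766, 0.030542) = (-0.000720, 0.027932)  (running Σ = (-0.268180, -0.130404))
  m=-2: (-0.098419, -0.025993) × (-0.229140, -0.238866) = (0.016343, 0.029465)  (running Σ = (-0.251837, -0.100939))
  m=-1: (0.038998, -0.300390) × (-0.009303, 0.021816) = (0.006191, 0.003645)  (running Σ = (-0.245646, -0.097294))
  m=0: (-0.116944, -0.000000) × (-0.328496, 0.000000) = (0.038416, 0.000000)  (running Σ = (-0.207230, -0.097294))
  m=1: (-0.038998, -0.300390) × (0.009303, 0.021816) = (0.006191, -0.003645)  (running Σ = (-0.201040, -0.100939))
  m=2: (-0.098419, 0.025993) × (-0.229140, 0.238866) = (0.016343, -0.029465)  (running Σ = (-0.184697, -0.130404))
  m=3: (-0.122220, -0.299621) × (0.080766, 0.030542) = (-0.000720, -0.027932)  (running Σ = (-0.185417, -0.158336))
  m=4: (-0.042242, 0.023986) × (0.013368, 0.321467) = (-0.008275, -0.013259)  (running Σ = (-0.193692, -0.171595))
  m=5: (-0.216642, -0.287645) × (0.206166, -0.098232) = (-0.072920, -0.038021)  (running Σ = (-0.266613, -0.209616))
  m=6: (0.053555, -0.052413) × (0.168038, 0.148293) = (0.016772, -0.000866)  (running Σ = (-0.249841, -0.210482))
  m=7: (-0.304802, -0.240030) × (0.143673, -0.433591) = (-0.147867, 0.097673)  (running Σ = (-0.397708, -0.112809))
  m=8: (0.214089, -0.358806) × (-0.299511, 0.024953) = (-0.055169, 0.112809)  (running Σ = (-0.452876, 0.000000))
Σ over m = (-0.452876, 0.000000); ×(4π/17) → (-0.334765, 0.000000). Real part: -0.334765

-0.334765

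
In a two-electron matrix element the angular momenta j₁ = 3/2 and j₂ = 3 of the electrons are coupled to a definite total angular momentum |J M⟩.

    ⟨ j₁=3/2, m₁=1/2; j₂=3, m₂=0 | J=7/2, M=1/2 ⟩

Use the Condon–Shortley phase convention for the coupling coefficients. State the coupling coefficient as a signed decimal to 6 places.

j₁+j₂−J=1  J+j₁−j₂=2  J−j₁+j₂=5  j₁+j₂+J+1=9
(j₁±m₁, j₂±m₂, J±M) = (2,1,3,3,4,3)
P² = 384/7
sum k=0..1:
  [0] +1/12 = 1/12
  [1] −1/24 = -1/24
S = 1/24
C² = P²·S² = 2/21 ; C = +0.308607

+0.308607  (= +√(2/21))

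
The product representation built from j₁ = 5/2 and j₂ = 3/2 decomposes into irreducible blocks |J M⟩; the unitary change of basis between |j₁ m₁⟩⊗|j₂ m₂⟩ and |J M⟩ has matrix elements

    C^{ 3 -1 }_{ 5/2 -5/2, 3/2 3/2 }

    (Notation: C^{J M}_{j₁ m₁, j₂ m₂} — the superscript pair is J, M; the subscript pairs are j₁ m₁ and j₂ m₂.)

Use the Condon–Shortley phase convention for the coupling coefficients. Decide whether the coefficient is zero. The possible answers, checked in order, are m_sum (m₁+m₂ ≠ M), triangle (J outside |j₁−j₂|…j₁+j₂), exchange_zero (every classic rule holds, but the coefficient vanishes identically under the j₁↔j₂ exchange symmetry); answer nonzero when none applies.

m-sum: m₁+m₂ = -5/2+3/2 = -1, M = -1  ✓
triangle: |j₁−j₂| = 1 ≤ J = 3 ≤ j₁+j₂ = 4  ✓
exchange: j₁≠j₂ or m₁≠m₂ — the exchange symmetry imposes no constraint here
value check: CG = −√(1/8) = -0.353553 ≠ 0

nonzero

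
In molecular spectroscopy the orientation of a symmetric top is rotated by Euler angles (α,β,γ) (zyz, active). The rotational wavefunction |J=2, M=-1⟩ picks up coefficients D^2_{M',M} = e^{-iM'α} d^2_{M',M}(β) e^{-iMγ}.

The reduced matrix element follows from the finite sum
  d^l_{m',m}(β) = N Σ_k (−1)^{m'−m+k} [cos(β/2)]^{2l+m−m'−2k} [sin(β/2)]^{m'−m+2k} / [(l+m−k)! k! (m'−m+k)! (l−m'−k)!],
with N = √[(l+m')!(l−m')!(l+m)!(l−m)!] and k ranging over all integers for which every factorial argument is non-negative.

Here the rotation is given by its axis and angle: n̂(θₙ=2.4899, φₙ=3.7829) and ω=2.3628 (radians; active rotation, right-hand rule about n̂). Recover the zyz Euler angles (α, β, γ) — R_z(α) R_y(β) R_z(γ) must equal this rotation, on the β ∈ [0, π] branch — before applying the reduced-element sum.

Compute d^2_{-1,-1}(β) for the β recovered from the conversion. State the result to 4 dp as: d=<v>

Axis–angle → zyz. n̂ = (sinθₙcosφₙ, sinθₙsinφₙ, cosθₙ) = (-0.486024, -0.362854, -0.795058), ω = 2.3628.
R = I cosω + sinω [n̂]ₓ + (1−cosω) n̂n̂ᵀ gives
  R = [-0.307411, +0.860345, +0.406578; -0.256586, -0.486386, +0.835220; +0.916331, +0.152434, +0.370273]
β = atan2(√(R₁₃²+R₂₃²), R₃₃) = 1.191493; α = atan2(R₂₃, R₁₃) mod 2π = 1.117772; γ = atan2(R₃₂, −R₃₁) mod 2π = 2.976750
d^2_{-1,-1}(β=1.1915) via the finite sum:
c=cos(1.191493/2)=0.827730, s=sin(1.191493/2)=0.561127; N=√[1·6·1·6]=6.000000
The bounds max(0,m−m')=0 and min(l+m,l−m')=1 give 2 terms
  k=0: (−1)^0·6.0000/(6)·0.8277^4·0.5611^0 = +0.469412
  k=1: (−1)^1·6.0000/(2)·0.8277^2·0.5611^2 = -0.647173
d^2_{-1,-1}(1.1915) = +0.469412 -0.647173 = -0.177761

d=-0.1778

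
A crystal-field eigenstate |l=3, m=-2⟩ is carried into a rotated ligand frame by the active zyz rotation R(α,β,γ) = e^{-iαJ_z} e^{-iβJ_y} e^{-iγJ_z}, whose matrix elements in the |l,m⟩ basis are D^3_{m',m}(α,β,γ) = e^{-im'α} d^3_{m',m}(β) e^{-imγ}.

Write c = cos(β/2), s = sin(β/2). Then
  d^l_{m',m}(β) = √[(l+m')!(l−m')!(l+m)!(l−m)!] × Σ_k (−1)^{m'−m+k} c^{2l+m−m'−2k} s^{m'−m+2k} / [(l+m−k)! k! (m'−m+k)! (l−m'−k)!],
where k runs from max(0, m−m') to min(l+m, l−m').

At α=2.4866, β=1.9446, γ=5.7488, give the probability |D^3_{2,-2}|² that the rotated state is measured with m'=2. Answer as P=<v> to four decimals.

D^3_{2,-2}(2.4866,1.9446,5.7488) = e^{-i·2·2.4866}·d^3_{2,-2}(1.9446)·e^{-i·-2·5.7488}. Compute d first:
c=cos(1.944600/2)=0.563401, s=sin(1.944600/2)=0.826184; N=√[120·1·1·120]=120.000000
k: max(0,(-2)−(2))=0 … min(3+(-2),3−(2))=1
  k=0: (−1)^4·120.0000/(24)·0.5634^2·0.8262^4 = +0.739454
  k=1: (−1)^5·120.0000/(120)·0.5634^0·0.8262^6 = -0.318024
d^3_{2,-2}(1.9446) = +0.739454 -0.318024 = +0.421431
|D^3_{2,-2}|² = |d^3_{2,-2}(β)|² = (+0.421431)² = 0.177604 (the z-rotation phases have unit modulus)

P=0.1776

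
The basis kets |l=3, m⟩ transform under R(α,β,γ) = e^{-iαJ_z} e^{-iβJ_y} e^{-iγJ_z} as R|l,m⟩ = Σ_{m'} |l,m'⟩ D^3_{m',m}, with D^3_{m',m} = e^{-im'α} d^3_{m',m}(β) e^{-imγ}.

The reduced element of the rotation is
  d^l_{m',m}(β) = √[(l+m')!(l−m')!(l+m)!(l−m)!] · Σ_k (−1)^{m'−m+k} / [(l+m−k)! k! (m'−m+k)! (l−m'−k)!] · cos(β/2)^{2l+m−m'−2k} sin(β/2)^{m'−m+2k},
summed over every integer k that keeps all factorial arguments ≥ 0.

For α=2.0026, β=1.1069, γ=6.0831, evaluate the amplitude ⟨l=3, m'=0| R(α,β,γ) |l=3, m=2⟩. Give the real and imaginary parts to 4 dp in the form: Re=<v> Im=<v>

Re=0.4513 Im=0.1909

First d^3_{0,2}(β=1.1069), then the phase factors e^{-i(0)α} and e^{-i(2)γ}:
With c≡cos(β/2)=0.850716 and s≡sin(β/2)=0.525625, N=[6·6·120·1]^{1/2}=65.726707
The bounds max(0,m−m')=2 and min(l+m,l−m')=3 give 2 terms
  k=2: (−1)^0·65.7267/(12)·0.8507^4·0.5256^2 = +0.792596
  k=3: (−1)^1·65.7267/(12)·0.8507^2·0.5256^4 = -0.302576
d^3_{0,2}(1.1069) = +0.792596 -0.302576 = +0.490020
D = (+1.000000+0.000000i)·(+0.490020)·(+0.920995+0.389575i) = +0.451305+0.190900i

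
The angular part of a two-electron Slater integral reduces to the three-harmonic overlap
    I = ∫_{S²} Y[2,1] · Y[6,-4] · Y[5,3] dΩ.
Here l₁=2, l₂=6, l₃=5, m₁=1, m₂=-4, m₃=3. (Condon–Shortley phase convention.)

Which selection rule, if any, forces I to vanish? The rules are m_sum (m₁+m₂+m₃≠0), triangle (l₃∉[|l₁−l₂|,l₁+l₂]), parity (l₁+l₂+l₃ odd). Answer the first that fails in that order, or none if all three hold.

parity

azimuthal sum: 1 − 4 + 3 = 0  ✓
4 ≤ 5 ≤ 8 (triangle on l)  ✓
L = 2 + 6 + 5 = 13 (odd)  ✗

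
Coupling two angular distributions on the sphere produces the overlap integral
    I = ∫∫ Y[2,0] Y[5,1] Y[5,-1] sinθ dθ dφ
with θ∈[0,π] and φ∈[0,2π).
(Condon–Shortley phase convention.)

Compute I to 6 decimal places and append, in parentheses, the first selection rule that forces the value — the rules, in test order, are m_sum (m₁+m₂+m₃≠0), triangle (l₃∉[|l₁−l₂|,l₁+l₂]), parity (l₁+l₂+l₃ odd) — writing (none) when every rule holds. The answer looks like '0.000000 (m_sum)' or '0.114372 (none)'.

-0.145565 (none)

Checks pass: Σm=0; 12 even; l₃=5∈[3,7].
(2·2+1)(2·5+1)(2·5+1) = 605
Δ: 2! 2! 8! / 13! → 1/38610
sum: t=0:+1/2880 t=1:−1/576 t=2:+1/2880 = -1/960
3j²(2 5 5; 0 0 0) = Δ·Π!·Σ² = 10/429  (sign +1)
sum: t=0:+1/5760 t=1:−1/720 t=2:+1/2304 = -1/1280
3j²(2 5 5; 0 1 -1) = Δ·Π!·Σ² = 27/1430  (sign -1)
combine: 4πI² = 605·10/429·27/1430 = 45/169
take √, sign -1: I = -0.14556534
No selection rule forces the value: the integral is nonzero (none).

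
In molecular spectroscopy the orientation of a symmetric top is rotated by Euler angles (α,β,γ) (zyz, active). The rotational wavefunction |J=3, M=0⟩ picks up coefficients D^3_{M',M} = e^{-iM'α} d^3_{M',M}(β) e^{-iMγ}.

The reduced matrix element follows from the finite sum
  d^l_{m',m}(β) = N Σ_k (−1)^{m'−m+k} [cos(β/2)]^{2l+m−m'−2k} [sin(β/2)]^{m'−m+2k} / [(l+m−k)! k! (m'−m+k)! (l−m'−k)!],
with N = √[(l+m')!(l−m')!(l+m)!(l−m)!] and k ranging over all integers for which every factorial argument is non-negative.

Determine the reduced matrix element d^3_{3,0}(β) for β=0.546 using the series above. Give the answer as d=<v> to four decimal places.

d^3_{3,0}(β=0.5460) via the finite sum:
c=cos(0.546000/2)=0.962966, s=sin(0.546000/2)=0.269622; N=√[720·1·6·6]=160.996894
Admissible k: 0..0 (factorial args all ≥0)
  k=0: (−1)^3·160.9969/(36)·0.9630^3·0.2696^3 = -0.078273
d^3_{3,0}(0.5460) = -0.078273

d=-0.0783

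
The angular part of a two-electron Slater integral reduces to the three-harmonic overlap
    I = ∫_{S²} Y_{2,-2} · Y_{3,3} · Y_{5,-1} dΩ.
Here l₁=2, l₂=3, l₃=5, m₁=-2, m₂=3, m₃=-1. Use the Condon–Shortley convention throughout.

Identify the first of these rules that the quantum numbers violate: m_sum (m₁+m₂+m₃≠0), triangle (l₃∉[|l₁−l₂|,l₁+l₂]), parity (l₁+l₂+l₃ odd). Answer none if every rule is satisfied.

Σmᵢ = 0  ✓
l₃∈[|l₁−l₂|,l₁+l₂]=[1,5], have l₃=5  ✓
Σlᵢ = 10 ⇒ even  ✓

none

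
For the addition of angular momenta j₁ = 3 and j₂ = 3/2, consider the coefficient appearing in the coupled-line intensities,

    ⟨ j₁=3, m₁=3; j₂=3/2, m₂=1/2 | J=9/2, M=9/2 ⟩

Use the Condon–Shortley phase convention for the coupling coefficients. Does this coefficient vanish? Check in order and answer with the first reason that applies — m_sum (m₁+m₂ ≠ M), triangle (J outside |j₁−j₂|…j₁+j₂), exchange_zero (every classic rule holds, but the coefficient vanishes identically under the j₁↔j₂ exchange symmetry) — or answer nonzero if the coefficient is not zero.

m_sum

m-sum: m₁+m₂ = 3+1/2 = 7/2, M = 9/2  ✗ ⇒ coefficient is 0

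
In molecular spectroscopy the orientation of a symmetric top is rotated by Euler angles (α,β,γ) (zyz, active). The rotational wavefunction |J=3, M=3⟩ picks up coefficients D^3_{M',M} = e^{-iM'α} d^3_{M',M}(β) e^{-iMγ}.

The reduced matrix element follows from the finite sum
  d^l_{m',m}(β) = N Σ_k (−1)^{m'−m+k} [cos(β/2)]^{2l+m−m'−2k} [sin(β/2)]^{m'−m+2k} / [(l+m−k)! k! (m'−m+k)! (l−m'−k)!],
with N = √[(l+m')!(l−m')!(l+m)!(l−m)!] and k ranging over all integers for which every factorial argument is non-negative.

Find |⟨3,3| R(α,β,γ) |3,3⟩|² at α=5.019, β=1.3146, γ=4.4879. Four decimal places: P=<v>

Split into d^3_{3,3}(β=1.3146) × two z-phases.
With c≡cos(β/2)=0.791645 and s≡sin(β/2)=0.610982, N=[720·1·720·1]^{1/2}=720.000000
k: max(0,(3)−(3))=0 … min(3+(3),3−(3))=0
  k=0: (−1)^0·720.0000/(720)·0.7916^6·0.6110^0 = +0.246140
d^3_{3,3}(1.3146) = +0.246140
|D^3_{3,3}|² = |d^3_{3,3}(β)|² = (+0.246140)² = 0.060585 (the z-rotation phases have unit modulus)

P=0.0606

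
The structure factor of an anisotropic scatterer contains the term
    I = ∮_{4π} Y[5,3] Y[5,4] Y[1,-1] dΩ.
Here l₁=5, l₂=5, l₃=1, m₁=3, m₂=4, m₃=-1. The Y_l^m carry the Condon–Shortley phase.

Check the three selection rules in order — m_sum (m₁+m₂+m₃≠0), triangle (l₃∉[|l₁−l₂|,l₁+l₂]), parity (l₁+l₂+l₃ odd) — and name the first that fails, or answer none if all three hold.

m_sum

Σmᵢ = 6  ✗
l₃∈[|l₁−l₂|,l₁+l₂]=[0,10], have l₃=1
Σlᵢ = 11 ⇒ odd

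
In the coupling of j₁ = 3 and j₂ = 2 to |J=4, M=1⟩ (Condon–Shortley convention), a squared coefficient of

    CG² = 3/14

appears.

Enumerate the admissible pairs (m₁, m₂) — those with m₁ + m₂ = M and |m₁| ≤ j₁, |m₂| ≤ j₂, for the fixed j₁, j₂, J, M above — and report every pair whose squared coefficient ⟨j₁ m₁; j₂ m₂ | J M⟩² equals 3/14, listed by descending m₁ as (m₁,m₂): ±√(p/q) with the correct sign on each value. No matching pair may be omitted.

(0,1): −√(3/14)

Admissible pairs with m₁+m₂ = M = 1: (-1,2), (0,1), (1,0), (2,-1), (3,-2)
  (m₁,m₂)=(3,-2): CG² = 3/70, CG = +√(3/70)
  (m₁,m₂)=(2,-1): CG² = 7/20, CG = +√(7/20)
  (m₁,m₂)=(1,0): CG² = 3/28, CG = +√(3/28)
  (m₁,m₂)=(0,1): CG² = 3/14, CG = −√(3/14)   ← matches the target
  (m₁,m₂)=(-1,2): CG² = 2/7, CG = −√(2/7)
Pairs with CG² = 3/14: (0,1): −√(3/14)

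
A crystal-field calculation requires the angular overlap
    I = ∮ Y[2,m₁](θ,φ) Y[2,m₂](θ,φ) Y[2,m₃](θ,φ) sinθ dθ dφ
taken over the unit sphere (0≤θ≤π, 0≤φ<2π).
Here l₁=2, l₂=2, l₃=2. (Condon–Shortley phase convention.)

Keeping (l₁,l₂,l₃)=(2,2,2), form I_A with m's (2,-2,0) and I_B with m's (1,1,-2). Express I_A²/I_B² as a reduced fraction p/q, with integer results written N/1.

2/3

Same 2,2,2: normalisation and zero-m 3j drop out of the ratio.
A: Δ: 2! 2! 2! / 7! → 1/630; sum: t=0:+1/8 = 1/8; 3j²(2 2 2; 2 -2 0) = Δ·Π!·Σ² = 2/35  (sign +1)
B: Δ: 2! 2! 2! / 7! → 1/630; sum: t=1:−1/4 = -1/4; 3j²(2 2 2; 1 1 -2) = Δ·Π!·Σ² = 3/35  (sign -1)
I_A²/I_B² = (2/35)/(3/35) = 2/3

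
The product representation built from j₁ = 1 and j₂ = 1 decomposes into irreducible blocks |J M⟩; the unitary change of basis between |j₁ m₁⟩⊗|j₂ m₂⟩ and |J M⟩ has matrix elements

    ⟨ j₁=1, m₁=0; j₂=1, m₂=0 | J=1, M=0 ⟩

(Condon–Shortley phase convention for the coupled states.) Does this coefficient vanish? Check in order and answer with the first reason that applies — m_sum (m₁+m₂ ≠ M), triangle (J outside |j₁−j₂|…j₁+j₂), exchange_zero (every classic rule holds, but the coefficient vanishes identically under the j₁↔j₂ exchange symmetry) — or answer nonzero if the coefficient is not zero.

exchange_zero

m-sum: m₁+m₂ = 0+0 = 0, M = 0  ✓
triangle: |j₁−j₂| = 0 ≤ J = 1 ≤ j₁+j₂ = 2  ✓
exchange: j₁=j₂ and m₁=m₂, and (−1)^(j₁+j₂−J) = (−1)^1 = −1 forces ⟨j₁m₁;j₂m₂|JM⟩ = −⟨j₂m₂;j₁m₁|JM⟩ = −⟨j₁m₁;j₂m₂|JM⟩ ⇒ the coefficient vanishes identically
Racah sum check: Σ_k collapses to 0 ⇒ CG = 0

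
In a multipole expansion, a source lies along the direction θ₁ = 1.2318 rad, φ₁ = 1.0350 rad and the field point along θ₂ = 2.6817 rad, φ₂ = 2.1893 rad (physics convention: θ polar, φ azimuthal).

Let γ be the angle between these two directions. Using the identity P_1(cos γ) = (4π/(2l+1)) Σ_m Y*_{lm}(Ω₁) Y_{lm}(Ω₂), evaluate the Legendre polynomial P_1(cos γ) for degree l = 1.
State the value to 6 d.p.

Term-by-term m-sum for l=1 (normalisation 4π/3 = 4.188790):
  term(m=-1) = +0.020214-0.045694i   from Y*(Ω₁)=+0.166346+0.280170i, Y(Ω₂)=-0.088914-0.124940i
  term(m=+0) = -0.071140+0.000000i   from Y*(Ω₁)=+0.162480-0.000000i, Y(Ω₂)=-0.437837+0.000000i
  term(m=+1) = +0.020214+0.045694i   from Y*(Ω₁)=-0.166346+0.280170i, Y(Ω₂)=+0.088914-0.124940i
Σ over m = -0.030712+0.000000i; ×(4π/3) → -0.128645+0.000000i. Real part: -0.128645

-0.128645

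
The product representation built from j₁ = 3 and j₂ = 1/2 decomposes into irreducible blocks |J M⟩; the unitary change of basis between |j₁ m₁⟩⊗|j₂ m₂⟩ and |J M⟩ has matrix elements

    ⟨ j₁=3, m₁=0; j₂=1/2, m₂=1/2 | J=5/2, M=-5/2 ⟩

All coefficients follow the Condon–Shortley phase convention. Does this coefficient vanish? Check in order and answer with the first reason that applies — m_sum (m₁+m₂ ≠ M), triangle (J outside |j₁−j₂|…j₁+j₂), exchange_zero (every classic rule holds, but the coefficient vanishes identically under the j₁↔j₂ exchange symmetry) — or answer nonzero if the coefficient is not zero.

m-sum: m₁+m₂ = 0+1/2 = 1/2, M = -5/2  ✗ ⇒ coefficient is 0

m_sum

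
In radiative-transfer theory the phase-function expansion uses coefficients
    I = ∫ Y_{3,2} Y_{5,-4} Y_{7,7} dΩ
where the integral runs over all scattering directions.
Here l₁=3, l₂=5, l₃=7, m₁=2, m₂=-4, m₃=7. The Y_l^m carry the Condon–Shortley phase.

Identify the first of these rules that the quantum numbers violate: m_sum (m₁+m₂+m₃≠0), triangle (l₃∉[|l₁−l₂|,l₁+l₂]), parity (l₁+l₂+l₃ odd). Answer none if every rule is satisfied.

m_sum

azimuthal sum: 2 − 4 + 7 = 5  ✗
2 ≤ 7 ≤ 8 (triangle on l)
L = 3 + 5 + 7 = 15 (odd)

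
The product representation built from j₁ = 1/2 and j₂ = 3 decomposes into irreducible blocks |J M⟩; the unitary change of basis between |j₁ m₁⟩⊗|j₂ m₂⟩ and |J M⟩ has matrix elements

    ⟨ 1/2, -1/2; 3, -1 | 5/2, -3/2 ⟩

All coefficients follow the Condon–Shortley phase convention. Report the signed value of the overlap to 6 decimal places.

j₁+j₂−J=1  J+j₁−j₂=0  J−j₁+j₂=5  j₁+j₂+J+1=7
(j₁±m₁, j₂±m₂, J±M) = (0,1,2,4,1,4)
P² = 1152/7
sum k=1..1:
  [1] −1/24 = -1/24
S = -1/24
C² = P²·S² = 2/7 ; C = -0.534522

−√(2/7) = -0.534522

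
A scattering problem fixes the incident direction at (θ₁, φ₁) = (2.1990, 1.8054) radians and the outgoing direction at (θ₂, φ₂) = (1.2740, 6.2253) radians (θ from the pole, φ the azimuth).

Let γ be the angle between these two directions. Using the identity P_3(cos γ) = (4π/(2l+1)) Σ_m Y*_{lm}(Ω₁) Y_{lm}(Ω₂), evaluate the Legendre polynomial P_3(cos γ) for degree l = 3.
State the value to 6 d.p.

Expand P_3 via completeness: Σ_{m} conj(Y_{3,m}) at Ω₁ times Y_{3,m} at Ω₂ —
  m=-3: (+0.143002-0.168470i) × (+0.359369+0.063042i) = +0.062011-0.051528i  (running Σ = +0.062011-0.051528i)
  m=-2: (+0.350681+0.177784i) × (+0.271494+0.031572i) = +0.089595+0.059339i  (running Σ = +0.151606+0.007811i)
  m=-1: (-0.044184+0.184866i) × (-0.176586-0.010233i) = +0.009694-0.032193i  (running Σ = +0.161300-0.024381i)
  m=0: (+0.279205-0.000000i) × (-0.280741+0.000000i) = -0.078384+0.000000i  (running Σ = +0.082915-0.024381i)
  m=1: (+0.044184+0.184866i) × (+0.176586-0.010233i) = +0.009694+0.032193i  (running Σ = +0.092609+0.007811i)
  m=2: (+0.350681-0.177784i) × (+0.271494-0.031572i) = +0.089595-0.059339i  (running Σ = +0.182204-0.051528i)
  m=3: (-0.143002-0.168470i) × (-0.359369+0.063042i) = +0.062011+0.051528i  (running Σ = +0.244215+0.000000i)
Accumulated sum +0.244215+0.000000i; after 4π/(2l+1) scaling, +0.438413+0.000000i ⇒ P_3 = 0.438413

0.438413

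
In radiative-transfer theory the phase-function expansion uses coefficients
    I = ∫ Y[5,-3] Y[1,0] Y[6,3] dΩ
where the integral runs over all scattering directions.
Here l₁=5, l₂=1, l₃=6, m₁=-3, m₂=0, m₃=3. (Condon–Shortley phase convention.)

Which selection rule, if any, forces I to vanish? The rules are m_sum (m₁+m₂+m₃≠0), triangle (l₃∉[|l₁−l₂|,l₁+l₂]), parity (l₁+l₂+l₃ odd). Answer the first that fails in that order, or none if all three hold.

azimuthal sum: -3 + 0 + 3 = 0  ✓
4 ≤ 6 ≤ 6 (triangle on l)  ✓
L = 5 + 1 + 6 = 12 (even)  ✓

none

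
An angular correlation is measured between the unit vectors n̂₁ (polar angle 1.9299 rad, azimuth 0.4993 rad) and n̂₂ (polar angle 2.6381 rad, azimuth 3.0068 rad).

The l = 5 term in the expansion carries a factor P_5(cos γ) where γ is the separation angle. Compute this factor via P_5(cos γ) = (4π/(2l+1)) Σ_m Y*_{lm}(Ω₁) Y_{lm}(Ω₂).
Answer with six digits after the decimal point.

Addition theorem: P_5(cos γ) = (4π/11) Σ_m Y*_{lm}(Ω₁) Y_{lm}(Ω₂), m = −5…5:
  m=-5: Y*=-0.266737+0.200717i  Y=-0.009482-0.007574i  product +0.004050+0.000117i
  m=-4: Y*=+0.163894-0.360782i  Y=-0.059786-0.035770i  product -0.022704+0.015707i
  m=-3: Y*=+0.002307+0.031585i  Y=-0.210937-0.090273i  product +0.002365-0.006871i
  m=-2: Y*=+0.177938+0.276271i  Y=-0.433557-0.119797i  product -0.044050-0.141096i
  m=-1: Y*=-0.107605-0.058687i  Y=-0.401173-0.054405i  product +0.039975+0.029398i
  m=+0: Y*=-0.300672-0.000000i  Y=+0.166185+0.000000i  product -0.049967-0.000000i
  m=+1: Y*=+0.107605-0.058687i  Y=+0.401173-0.054405i  product +0.039975-0.029398i
  m=+2: Y*=+0.177938-0.276271i  Y=-0.433557+0.119797i  product -0.044050+0.141096i
  m=+3: Y*=-0.002307+0.031585i  Y=+0.210937-0.090273i  product +0.002365+0.006871i
  m=+4: Y*=+0.163894+0.360782i  Y=-0.059786+0.035770i  product -0.022704-0.015707i
  m=+5: Y*=+0.266737+0.200717i  Y=+0.009482-0.007574i  product +0.004050-0.000117i
Σ over m = -0.090695-0.000000i; ×(4π/11) → -0.103610-0.000000i. Real part: -0.103610

-0.103610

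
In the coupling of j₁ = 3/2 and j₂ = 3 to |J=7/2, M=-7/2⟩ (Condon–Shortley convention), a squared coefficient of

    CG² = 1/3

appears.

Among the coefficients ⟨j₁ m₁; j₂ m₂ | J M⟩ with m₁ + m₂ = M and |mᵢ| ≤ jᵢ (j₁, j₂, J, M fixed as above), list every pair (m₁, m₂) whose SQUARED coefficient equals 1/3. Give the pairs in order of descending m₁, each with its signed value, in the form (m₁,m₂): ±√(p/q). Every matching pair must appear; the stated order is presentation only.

Admissible pairs with m₁+m₂ = M = -7/2: (-3/2,-2), (-1/2,-3)
  (m₁,m₂)=(-1/2,-3): CG² = 2/3, CG = +√(2/3)
  (m₁,m₂)=(-3/2,-2): CG² = 1/3, CG = −√(1/3)   ← matches the target
Pairs with CG² = 1/3: (-3/2,-2): −√(1/3)

(-3/2,-2): −√(1/3)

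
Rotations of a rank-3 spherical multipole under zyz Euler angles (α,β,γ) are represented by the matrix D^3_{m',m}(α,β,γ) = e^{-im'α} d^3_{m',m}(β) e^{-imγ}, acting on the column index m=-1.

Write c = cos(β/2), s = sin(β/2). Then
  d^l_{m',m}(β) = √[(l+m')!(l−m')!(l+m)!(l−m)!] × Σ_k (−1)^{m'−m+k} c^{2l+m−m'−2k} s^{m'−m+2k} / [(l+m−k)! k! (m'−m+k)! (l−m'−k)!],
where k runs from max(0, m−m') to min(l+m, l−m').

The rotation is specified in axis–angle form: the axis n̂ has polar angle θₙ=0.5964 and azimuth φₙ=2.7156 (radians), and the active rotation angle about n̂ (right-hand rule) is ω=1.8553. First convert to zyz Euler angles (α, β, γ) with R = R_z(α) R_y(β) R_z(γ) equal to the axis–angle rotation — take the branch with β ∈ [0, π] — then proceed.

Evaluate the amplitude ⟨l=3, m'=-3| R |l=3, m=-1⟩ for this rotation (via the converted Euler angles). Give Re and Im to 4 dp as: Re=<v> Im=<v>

Re=0.3953 Im=-0.3033

Axis–angle → zyz. n̂ = (sinθₙcosφₙ, sinθₙsinφₙ, cosθₙ) = (-0.511471, +0.232095, +0.827363), ω = 1.8553.
R = I cosω + sinω [n̂]ₓ + (1−cosω) n̂n̂ᵀ gives
  R = [+0.054348, -0.946133, -0.319183; +0.642074, -0.211693, +0.736835; -0.764713, -0.244985, +0.595983]
β = atan2(√(R₁₃²+R₂₃²), R₃₃) = 0.932307; α = atan2(R₂₃, R₁₃) mod 2π = 1.979576; γ = atan2(R₃₂, −R₃₁) mod 2π = 5.973154
Split into d^3_{-3,-1}(β=0.9323) × two z-phases.
With c≡cos(β/2)=0.893304 and s≡sin(β/2)=0.449454, N=[1·720·2·24]^{1/2}=185.903201
The bounds max(0,m−m')=2 and min(l+m,l−m')=2 give 1 term
  k=2: (−1)^0·185.9032/(48)·0.8933^4·0.4495^2 = +0.498209
d^3_{-3,-1}(0.9323) = +0.498209
Phases: e^{-i·(-3)·1.9796}=+0.941259-0.337685i, e^{-i·(-1)·5.9732}=+0.952324-0.305088i ⇒ D=+0.395259-0.303287i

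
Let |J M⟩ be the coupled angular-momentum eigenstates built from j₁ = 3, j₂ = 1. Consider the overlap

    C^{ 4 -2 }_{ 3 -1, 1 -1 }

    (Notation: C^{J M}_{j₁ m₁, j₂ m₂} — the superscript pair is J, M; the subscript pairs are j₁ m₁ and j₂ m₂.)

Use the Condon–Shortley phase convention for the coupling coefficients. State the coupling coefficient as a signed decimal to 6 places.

j₁+j₂−J=0  J+j₁−j₂=6  J−j₁+j₂=2  j₁+j₂+J+1=9
(j₁±m₁, j₂±m₂, J±M) = (2,4,0,2,2,6)
P² = 34560/7
sum k=0..0:
  [0] +1/96 = 1/96
S = 1/96
C² = P²·S² = 15/28 ; C = +0.731925

+√(15/28) = +0.731925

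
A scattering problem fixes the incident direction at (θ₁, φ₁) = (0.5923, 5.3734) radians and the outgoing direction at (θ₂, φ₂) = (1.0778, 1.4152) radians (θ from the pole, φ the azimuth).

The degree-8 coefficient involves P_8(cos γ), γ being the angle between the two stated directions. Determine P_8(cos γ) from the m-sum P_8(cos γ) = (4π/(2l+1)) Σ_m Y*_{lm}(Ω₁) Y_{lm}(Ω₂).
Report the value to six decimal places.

0.243180

Expand P_8 via completeness: Σ_{m} conj(Y_{8,m}) at Ω₁ times Y_{8,m} at Ω₂ —
  m=-8: (0.002648, -0.004079) × (0.059867, 0.177074) = (0.000881, 0.000225)  (running Σ = (0.000881, 0.000225))
  m=-7: (0.028804, -0.002463) × (-0.355992, 0.186068) = (-0.009796, 0.006237)  (running Σ = (-0.008915, 0.006461))
  m=-6: (0.072147, 0.078018) × (-0.246965, -0.333633) = (0.008212, -0.043338)  (running Σ = (-0.000703, -0.036877))
  m=-5: (-0.043610, 0.264408) × (0.051544, -0.052314) = (0.011584, 0.015910)  (running Σ = (0.010881, -0.020967))
  m=-4: (-0.401393, 0.218006) × (-0.258645, -0.185582) = (0.144277, 0.018105)  (running Σ = (0.155158, -0.002862))
  m=-3: (-0.413777, -0.180942) × (0.110256, -0.218792) = (-0.085210, 0.070581)  (running Σ = (0.069948, 0.067719))
  m=-2: (-0.014812, -0.058306) × (-0.196401, -0.063171) = (-0.000774, 0.012387)  (running Σ = (0.069173, 0.080106))
  m=-1: (-0.242972, 0.312414) × (0.045079, -0.287376) = (0.078827, 0.083908)  (running Σ = (0.148001, 0.164014))
  m=0: (-0.197949, -0.000000) × (-0.166589, 0.000000) = (0.032976, 0.000000)  (running Σ = (0.180977, 0.164014))
  m=1: (0.242972, 0.312414) × (-0.045079, -0.287376) = (0.078827, -0.083908)  (running Σ = (0.259804, 0.080106))
  m=2: (-0.014812, 0.058306) × (-0.196401, 0.063171) = (-0.000774, -0.012387)  (running Σ = (0.259030, 0.067719))
  m=3: (0.413777, -0.180942) × (-0.110256, -0.218792) = (-0.085210, -0.070581)  (running Σ = (0.173820, -0.002862))
  m=4: (-0.401393, -0.218006) × (-0.258645, 0.185582) = (0.144277, -0.018105)  (running Σ = (0.318097, -0.020967))
  m=5: (0.043610, 0.264408) × (-0.051544, -0.052314) = (0.011584, -0.015910)  (running Σ = (0.329681, -0.036877))
  m=6: (0.072147, -0.078018) × (-0.246965, 0.333633) = (0.008212, 0.043338)  (running Σ = (0.337893, 0.006461))
  m=7: (-0.028804, -0.002463) × (0.355992, 0.186068) = (-0.009796, -0.006237)  (running Σ = (0.328097, 0.000225))
  m=8: (0.002648, 0.004079) × (0.059867, -0.177074) = (0.000881, -0.000225)  (running Σ = (0.328978, 0.000000))
Total Σ_m = (0.328978, 0.000000). Multiply by 0.739198: (0.243180, 0.000000). P_8(cos γ) = 0.243180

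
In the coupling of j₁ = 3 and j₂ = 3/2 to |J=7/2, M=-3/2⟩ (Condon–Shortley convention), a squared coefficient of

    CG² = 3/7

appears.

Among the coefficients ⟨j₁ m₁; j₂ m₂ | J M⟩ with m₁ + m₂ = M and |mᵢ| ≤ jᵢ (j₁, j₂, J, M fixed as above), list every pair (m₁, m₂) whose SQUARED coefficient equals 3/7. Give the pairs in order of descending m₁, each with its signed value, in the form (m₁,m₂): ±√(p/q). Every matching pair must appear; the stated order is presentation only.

(-2,1/2): −√(3/7)

Admissible pairs with m₁+m₂ = M = -3/2: (-3,3/2), (-2,1/2), (-1,-1/2), (0,-3/2)
  (m₁,m₂)=(0,-3/2): CG² = 10/21, CG = +√(10/21)
  (m₁,m₂)=(-1,-1/2): CG² = 0/1, CG = 0
  (m₁,m₂)=(-2,1/2): CG² = 3/7, CG = −√(3/7)   ← matches the target
  (m₁,m₂)=(-3,3/2): CG² = 2/21, CG = −√(2/21)
Pairs with CG² = 3/7: (-2,1/2): −√(3/7)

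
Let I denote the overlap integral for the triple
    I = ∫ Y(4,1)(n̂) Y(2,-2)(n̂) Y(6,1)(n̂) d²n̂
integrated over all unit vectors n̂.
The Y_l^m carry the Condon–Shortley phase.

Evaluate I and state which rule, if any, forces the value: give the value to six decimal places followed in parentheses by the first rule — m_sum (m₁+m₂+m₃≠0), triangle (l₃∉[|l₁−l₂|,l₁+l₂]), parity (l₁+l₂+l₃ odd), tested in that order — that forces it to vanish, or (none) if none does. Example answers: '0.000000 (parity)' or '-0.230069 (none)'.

Rules hold: Σm=0, L=12 even, 2≤6≤6.
N = 9·5·13 = 585
Δ = 0!·8!·4!/13! = 1/6435
Racah Σ t=0..0: t=0:+1/2304 = 1/2304
⇒ 3j(4 2 6; 0 0 0)² = 5/143, sgn +1
Racah Σ t=0..0: t=0:+1/17280 = 1/17280
⇒ 3j(4 2 6; 1 -2 1)² = 7/1287, sgn -1
4πI² = N·(3j₀)²·(3jₘ)² = 175/1573
I = -1·√(0.111252/4π) = -0.09409136
No selection rule forces the value: the integral is nonzero (none).

-0.094091 (none)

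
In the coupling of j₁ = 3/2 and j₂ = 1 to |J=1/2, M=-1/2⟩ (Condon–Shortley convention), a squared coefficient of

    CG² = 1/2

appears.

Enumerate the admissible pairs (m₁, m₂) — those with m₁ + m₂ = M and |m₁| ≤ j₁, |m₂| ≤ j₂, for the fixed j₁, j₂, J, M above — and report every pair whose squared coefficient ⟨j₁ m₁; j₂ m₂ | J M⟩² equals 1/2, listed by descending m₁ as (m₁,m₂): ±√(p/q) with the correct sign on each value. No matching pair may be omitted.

(-3/2,1): +√(1/2)

Admissible pairs with m₁+m₂ = M = -1/2: (-3/2,1), (-1/2,0), (1/2,-1)
  (m₁,m₂)=(1/2,-1): CG² = 1/6, CG = +√(1/6)
  (m₁,m₂)=(-1/2,0): CG² = 1/3, CG = −√(1/3)
  (m₁,m₂)=(-3/2,1): CG² = 1/2, CG = +√(1/2)   ← matches the target
Pairs with CG² = 1/2: (-3/2,1): +√(1/2)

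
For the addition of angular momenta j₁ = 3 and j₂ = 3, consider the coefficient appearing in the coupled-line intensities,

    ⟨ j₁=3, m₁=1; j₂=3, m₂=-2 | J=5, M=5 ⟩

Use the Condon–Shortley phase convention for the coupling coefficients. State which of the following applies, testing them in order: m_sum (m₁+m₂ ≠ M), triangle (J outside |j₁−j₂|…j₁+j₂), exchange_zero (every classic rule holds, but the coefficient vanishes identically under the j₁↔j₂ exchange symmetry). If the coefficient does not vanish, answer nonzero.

m_sum

m-sum: m₁+m₂ = 1+(-2) = -1, M = 5  ✗ ⇒ coefficient is 0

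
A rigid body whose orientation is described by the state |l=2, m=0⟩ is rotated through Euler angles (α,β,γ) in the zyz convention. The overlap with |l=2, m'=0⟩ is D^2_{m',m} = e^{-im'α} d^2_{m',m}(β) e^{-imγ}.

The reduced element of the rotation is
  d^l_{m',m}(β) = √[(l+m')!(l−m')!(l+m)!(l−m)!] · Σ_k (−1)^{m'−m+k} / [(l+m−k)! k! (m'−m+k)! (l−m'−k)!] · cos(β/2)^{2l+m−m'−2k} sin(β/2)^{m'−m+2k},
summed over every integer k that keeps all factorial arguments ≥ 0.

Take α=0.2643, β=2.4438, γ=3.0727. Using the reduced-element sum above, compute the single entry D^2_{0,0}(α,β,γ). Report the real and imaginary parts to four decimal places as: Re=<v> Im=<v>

Re=0.3807 Im=0.0000

D^2_{0,0}(0.2643,2.4438,3.0727) = e^{-i·0·0.2643}·d^2_{0,0}(2.4438)·e^{-i·0·3.0727}. Compute d first:
c=cos(2.443800/2)=0.341861, s=sin(2.443800/2)=0.939751; N=√[2·2·2·2]=4.000000
Admissible k: 0..2 (factorial args all ≥0)
  k=0: (−1)^0·4.0000/(4)·0.3419^4·0.9398^0 = +0.013658
  k=1: (−1)^1·4.0000/(1)·0.3419^2·0.9398^2 = -0.412842
  k=2: (−1)^2·4.0000/(4)·0.3419^0·0.9398^4 = +0.779921
d^2_{0,0}(2.4438) = +0.013658 -0.412842 +0.779921 = +0.380737
Attach z-rotation phases: D = e^{-i(0)(0.2643)}·(+0.380737)·e^{-i(0)(3.0727)} = +0.380737+0.000000i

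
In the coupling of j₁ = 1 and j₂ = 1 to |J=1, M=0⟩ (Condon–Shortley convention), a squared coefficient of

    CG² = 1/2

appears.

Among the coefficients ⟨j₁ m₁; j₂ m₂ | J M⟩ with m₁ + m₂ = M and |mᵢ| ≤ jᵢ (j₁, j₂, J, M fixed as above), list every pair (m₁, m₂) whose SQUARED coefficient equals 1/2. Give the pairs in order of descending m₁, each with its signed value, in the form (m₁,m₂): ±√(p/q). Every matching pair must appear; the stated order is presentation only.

(1,-1): +√(1/2); (-1,1): −√(1/2)

Admissible pairs with m₁+m₂ = M = 0: (-1,1), (0,0), (1,-1)
  (m₁,m₂)=(1,-1): CG² = 1/2, CG = +√(1/2)   ← matches the target
  (m₁,m₂)=(0,0): CG² = 0/1, CG = 0
  (m₁,m₂)=(-1,1): CG² = 1/2, CG = −√(1/2)   ← matches the target
Pairs with CG² = 1/2: (1,-1): +√(1/2); (-1,1): −√(1/2)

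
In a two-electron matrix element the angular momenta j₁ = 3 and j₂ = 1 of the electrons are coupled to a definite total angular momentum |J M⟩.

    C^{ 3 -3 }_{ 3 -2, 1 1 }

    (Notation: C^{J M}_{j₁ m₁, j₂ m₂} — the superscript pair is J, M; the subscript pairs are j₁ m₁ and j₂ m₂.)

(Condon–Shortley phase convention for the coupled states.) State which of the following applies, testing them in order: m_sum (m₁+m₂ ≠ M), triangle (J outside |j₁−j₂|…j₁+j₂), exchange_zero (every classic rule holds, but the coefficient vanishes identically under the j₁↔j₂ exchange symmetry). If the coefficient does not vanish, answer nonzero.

m-sum: m₁+m₂ = -2+1 = -1, M = -3  ✗ ⇒ coefficient is 0

m_sum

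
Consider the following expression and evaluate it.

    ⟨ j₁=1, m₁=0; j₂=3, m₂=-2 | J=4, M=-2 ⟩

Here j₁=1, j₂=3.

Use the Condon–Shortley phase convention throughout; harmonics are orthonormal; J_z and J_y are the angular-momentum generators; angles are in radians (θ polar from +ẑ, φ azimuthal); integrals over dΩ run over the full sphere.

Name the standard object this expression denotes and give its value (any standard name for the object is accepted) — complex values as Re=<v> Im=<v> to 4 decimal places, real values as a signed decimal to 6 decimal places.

This is a Clebsch–Gordan (vector-coupling) coefficient.
triangle: 0!·2!·6!/9! = 1440/362880
(j±m)!: 1!·1!·1!·5!·2!·6! = 172800
prefactor² = (2J+1)·Δ·N² = 43200/7
  k=0: +1/(0!·0!·1!·1!·1!·5!) = 1/120
Σ = 1/120  ⇒  CG² = 43200/7·(1/120)² = 3/7
CG = +√(3/7) = +0.654654

Clebsch–Gordan coefficient, +√(3/7) ≈ +0.654654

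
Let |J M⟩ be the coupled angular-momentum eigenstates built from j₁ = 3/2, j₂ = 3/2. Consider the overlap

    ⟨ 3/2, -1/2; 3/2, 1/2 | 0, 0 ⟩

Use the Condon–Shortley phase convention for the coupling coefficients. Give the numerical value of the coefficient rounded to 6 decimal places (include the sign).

√[1·3!0!0!/4! · 1!2!2!1!0!0!] = √(1)
  +(−1)^2/∏(2,1,0,0,0,0)! = 1/2  (running 1/2)
⟨..|..⟩ = √(1)·(1/2) = +0.500000

+0.500000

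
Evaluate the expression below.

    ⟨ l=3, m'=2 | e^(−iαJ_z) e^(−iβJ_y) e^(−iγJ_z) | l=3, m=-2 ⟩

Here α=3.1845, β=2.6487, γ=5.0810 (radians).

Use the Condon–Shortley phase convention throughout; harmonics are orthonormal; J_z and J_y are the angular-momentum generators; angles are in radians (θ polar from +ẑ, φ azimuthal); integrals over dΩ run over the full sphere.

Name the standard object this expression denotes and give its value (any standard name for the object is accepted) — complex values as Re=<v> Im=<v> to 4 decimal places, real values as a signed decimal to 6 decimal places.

This is a Wigner D-matrix element — the rotation-matrix element ⟨l m'| R(α,β,γ) |l m⟩ in the angular-momentum basis.
First d^3_{2,-2}(β=2.6487), then the phase factors e^{-i(2)α} and e^{-i(-2)γ}:
With c≡cos(β/2)=0.243959 and s≡sin(β/2)=0.969785, N=[120·1·1·120]^{1/2}=120.000000
Admissible k: 0..1 (factorial args all ≥0)
  k=0: (−1)^4·120.0000/(24)·0.2440^2·0.9698^4 = +0.263213
  k=1: (−1)^5·120.0000/(120)·0.2440^0·0.9698^6 = -0.831867
d^3_{2,-2}(2.6487) = +0.263213 -0.831867 = -0.568655
Attach z-rotation phases: D = e^{-i(2)(3.1845)}·(-0.568655)·e^{-i(-2)(5.0810)} = +0.452212+0.344779i

Wigner D-matrix element, Re=0.4522 Im=0.3448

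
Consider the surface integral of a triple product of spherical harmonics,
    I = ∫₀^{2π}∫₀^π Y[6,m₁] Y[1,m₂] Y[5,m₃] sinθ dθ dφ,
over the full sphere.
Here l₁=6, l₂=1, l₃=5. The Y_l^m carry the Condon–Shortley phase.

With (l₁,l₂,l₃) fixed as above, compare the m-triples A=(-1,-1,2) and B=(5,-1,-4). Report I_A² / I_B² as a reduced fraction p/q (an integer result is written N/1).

Shared (l₁,l₂,l₃)=(6,1,5): N and (l;000)² cancel in I_A²/I_B².
A: Δ = 2!·10!·0!/13! = 1/858; Racah Σ t=0..0: t=0:+1/60480 = 1/60480; ⇒ 3j(6 1 5; -1 -1 2)² = 5/429, sgn -1
B: Δ = 2!·10!·0!/13! = 1/858; Racah Σ t=0..0: t=0:+1/725760 = 1/725760; ⇒ 3j(6 1 5; 5 -1 -4)² = 5/78, sgn -1
I_A²/I_B² = (5/429)/(5/78) = 2/11

2/11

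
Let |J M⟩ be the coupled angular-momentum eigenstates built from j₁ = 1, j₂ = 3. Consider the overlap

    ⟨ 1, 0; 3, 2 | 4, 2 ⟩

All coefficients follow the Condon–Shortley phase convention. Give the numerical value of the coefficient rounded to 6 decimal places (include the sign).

+0.654654

√[9·0!2!6!/9! · 1!1!5!1!6!2!] = √(43200/7)
  +(−1)^0/∏(0,0,1,5,1,1)! = 1/120  (running 1/120)
⟨..|..⟩ = √(43200/7)·(1/120) = +0.654654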